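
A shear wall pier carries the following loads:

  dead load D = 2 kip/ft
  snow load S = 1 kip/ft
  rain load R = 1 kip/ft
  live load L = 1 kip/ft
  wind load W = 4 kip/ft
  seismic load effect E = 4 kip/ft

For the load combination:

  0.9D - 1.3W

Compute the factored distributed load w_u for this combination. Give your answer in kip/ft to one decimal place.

0.9(2) - 1.3(4) = 1.8 - 5.2 = -3.4
w_u = -3.4 kip/ft.

-3.4 kip/ft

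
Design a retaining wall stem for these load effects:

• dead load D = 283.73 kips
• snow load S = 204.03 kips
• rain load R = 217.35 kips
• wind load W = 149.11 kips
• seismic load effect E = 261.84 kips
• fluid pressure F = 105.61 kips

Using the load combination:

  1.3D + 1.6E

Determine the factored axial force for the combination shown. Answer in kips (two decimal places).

1.3(283.73) + 1.6(261.84) = 368.85 + 418.94 = 787.79
P_u = 787.79 kips.

787.79 kips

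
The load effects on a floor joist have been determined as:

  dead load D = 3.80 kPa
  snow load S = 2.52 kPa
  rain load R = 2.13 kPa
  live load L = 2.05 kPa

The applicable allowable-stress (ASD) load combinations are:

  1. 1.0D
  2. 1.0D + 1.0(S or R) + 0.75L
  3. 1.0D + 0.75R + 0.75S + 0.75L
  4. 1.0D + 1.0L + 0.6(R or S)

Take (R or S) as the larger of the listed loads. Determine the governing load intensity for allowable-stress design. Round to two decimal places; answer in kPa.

(S or R) → S = 2.52 kPa; (R or S) → S = 2.52 kPa.
1. 1.0(3.80) = 3.80
2. 1.0(3.80) + 1.0(2.52) + 0.75(2.05) = 7.86
3. 1.0(3.80) + 0.75(2.13) + 0.75(2.52) + 0.75(2.05) = 8.83
4. 1.0(3.80) + 1.0(2.05) + 0.6(2.52) = 7.36
Maximum is from combination 3.

8.83 kPa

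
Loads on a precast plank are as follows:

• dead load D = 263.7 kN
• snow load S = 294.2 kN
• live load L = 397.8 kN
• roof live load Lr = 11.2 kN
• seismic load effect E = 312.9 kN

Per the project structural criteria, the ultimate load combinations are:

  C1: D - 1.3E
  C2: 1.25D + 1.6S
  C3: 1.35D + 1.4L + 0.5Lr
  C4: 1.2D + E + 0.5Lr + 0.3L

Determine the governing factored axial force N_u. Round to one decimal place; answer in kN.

C1: 1.0(263.7) - 1.3(312.9) = 263.7 - 406.8 = -143.1
C2: 1.25(263.7) + 1.6(294.2) = 329.6 + 470.7 = 800.3
C3: 1.35(263.7) + 1.4(397.8) + 0.5(11.2) = 356.0 + 556.9 + 5.6 = 918.5
C4: 1.2(263.7) + 1.0(312.9) + 0.5(11.2) + 0.3(397.8) = 754.3
The controlling combination is 3, giving 918.5 kN.

918.5 kN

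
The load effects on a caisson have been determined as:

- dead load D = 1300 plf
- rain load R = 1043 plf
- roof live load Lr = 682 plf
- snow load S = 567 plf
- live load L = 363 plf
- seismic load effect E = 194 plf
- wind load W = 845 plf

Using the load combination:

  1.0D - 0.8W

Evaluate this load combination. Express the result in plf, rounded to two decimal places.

624.00 plf

1.0(1300) - 0.8(845) = 1300.00 - 676.00 = 624.00
w_u = 624.00 plf.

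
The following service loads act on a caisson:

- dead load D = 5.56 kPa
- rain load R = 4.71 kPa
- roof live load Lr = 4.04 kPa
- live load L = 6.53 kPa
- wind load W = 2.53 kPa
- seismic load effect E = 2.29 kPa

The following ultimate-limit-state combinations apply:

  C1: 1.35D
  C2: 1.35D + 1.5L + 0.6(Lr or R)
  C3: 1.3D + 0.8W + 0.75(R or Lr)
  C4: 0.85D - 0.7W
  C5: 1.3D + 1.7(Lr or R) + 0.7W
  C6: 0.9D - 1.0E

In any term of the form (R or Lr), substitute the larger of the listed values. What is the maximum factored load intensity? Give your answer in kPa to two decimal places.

20.13 kPa

(Lr or R) → R = 4.71 kPa; (R or Lr) → R = 4.71 kPa.
C1: 1.35(5.56) = 7.51
C2: 1.35(5.56) + 1.5(6.53) + 0.6(4.71) = 20.13
C3: 1.3(5.56) + 0.8(2.53) + 0.75(4.71) = 7.23 + 2.02 + 3.53 = 12.78
C4: 0.85(5.56) - 0.7(2.53) = 4.73 - 1.77 = 2.96
C5: 1.3(5.56) + 1.7(4.71) + 0.7(2.53) = 7.23 + 8.01 + 1.77 = 17.01
C6: 0.9(5.56) - 1.0(2.29) = 5.00 - 2.29 = 2.71
The controlling combination is 2, giving 20.13 kPa.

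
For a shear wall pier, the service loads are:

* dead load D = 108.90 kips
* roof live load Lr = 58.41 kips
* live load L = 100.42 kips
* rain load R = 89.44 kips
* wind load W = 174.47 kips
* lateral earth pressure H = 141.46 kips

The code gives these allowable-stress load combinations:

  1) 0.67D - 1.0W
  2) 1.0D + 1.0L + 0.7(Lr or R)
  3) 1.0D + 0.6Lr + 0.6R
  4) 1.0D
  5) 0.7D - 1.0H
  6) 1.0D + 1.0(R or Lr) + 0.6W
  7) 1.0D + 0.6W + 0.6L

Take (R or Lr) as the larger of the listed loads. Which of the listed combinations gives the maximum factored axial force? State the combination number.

(Lr or R) → R = 89.44 kips; (R or Lr) → R = 89.44 kips.
1) 0.67(108.90) - 1.0(174.47) = 72.96 - 174.47 = -101.51
2) 1.0(108.90) + 1.0(100.42) + 0.7(89.44) = 108.90 + 100.42 + 62.61 = 271.93
3) 1.0(108.90) + 0.6(58.41) + 0.6(89.44) = 108.90 + 35.05 + 53.66 = 197.61
4) 1.0(108.90) = 108.90
5) 0.7(108.90) - 1.0(141.46) = 76.23 - 141.46 = -65.23
6) 1.0(108.90) + 1.0(89.44) + 0.6(174.47) = 108.90 + 89.44 + 104.68 = 303.02
7) 1.0(108.90) + 0.6(174.47) + 0.6(100.42) = 108.90 + 104.68 + 60.25 = 273.83
The largest value is 303.02 kips from combination 6.

Combination 6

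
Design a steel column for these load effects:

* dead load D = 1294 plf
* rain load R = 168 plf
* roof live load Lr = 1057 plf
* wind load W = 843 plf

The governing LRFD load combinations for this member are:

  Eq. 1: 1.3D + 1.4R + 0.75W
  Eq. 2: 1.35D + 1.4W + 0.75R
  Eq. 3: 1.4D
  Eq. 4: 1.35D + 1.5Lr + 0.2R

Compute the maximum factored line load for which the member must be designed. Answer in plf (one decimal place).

3366.0 plf

Eq. 1: 1.3(1294) + 1.4(168) + 0.75(843) = 2549.7
Eq. 2: 1.35(1294) + 1.4(843) + 0.75(168) = 3053.1
Eq. 3: 1.4(1294) = 1811.6
Eq. 4: 1.35(1294) + 1.5(1057) + 0.2(168) = 3366.0
The controlling combination is 4, giving 3366.0 plf.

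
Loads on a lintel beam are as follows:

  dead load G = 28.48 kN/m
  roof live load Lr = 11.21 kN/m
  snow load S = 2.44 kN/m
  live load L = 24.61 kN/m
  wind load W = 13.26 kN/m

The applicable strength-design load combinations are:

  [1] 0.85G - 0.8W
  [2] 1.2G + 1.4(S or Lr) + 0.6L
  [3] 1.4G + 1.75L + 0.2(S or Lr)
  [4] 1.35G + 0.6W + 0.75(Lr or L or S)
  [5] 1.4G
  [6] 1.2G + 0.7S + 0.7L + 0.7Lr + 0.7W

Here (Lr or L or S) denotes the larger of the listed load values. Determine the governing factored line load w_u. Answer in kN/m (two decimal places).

85.18 kN/m

(S or Lr) → Lr = 11.21 kN/m; (Lr or L or S) → L = 24.61 kN/m.
[1] 0.85(28.48) - 0.8(13.26) = 24.21 - 10.61 = 13.60
[2] 1.2(28.48) + 1.4(11.21) + 0.6(24.61) = 34.18 + 15.69 + 14.77 = 64.64
[3] 1.4(28.48) + 1.75(24.61) + 0.2(11.21) = 39.87 + 43.07 + 2.24 = 85.18
[4] 1.35(28.48) + 0.6(13.26) + 0.75(24.61) = 64.86
[5] 1.4(28.48) = 39.87
[6] 1.2(28.48) + 0.7(2.44) + 0.7(24.61) + 0.7(11.21) + 0.7(13.26) = 70.24
The controlling combination is 3, giving 85.18 kN/m.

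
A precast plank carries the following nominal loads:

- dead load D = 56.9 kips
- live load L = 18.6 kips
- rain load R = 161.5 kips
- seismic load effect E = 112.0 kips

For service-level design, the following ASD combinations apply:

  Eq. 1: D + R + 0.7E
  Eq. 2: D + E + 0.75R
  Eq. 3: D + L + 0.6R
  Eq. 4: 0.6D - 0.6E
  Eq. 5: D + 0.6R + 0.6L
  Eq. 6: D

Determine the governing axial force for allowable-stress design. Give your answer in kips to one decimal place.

296.8 kips

Eq. 1: 1.0(56.9) + 1.0(161.5) + 0.7(112.0) = 56.9 + 161.5 + 78.4 = 296.8
Eq. 2: 1.0(56.9) + 1.0(112.0) + 0.75(161.5) = 56.9 + 112.0 + 121.1 = 290.0
Eq. 3: 1.0(56.9) + 1.0(18.6) + 0.6(161.5) = 56.9 + 18.6 + 96.9 = 172.4
Eq. 4: 0.6(56.9) - 0.6(112.0) = 34.1 - 67.2 = -33.1
Eq. 5: 1.0(56.9) + 0.6(161.5) + 0.6(18.6) = 56.9 + 96.9 + 11.2 = 165.0
Eq. 6: 1.0(56.9) = 56.9
The controlling combination is 1, giving 296.8 kips.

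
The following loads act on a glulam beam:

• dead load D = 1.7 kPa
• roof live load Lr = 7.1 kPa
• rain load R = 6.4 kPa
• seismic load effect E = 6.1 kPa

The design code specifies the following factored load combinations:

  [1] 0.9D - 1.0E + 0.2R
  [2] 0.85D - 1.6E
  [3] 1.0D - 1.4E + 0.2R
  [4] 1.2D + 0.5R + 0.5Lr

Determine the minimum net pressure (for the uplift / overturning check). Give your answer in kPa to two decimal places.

[1] 0.9(1.7) - 1.0(6.1) + 0.2(6.4) = 1.53 - 6.10 + 1.28 = -3.29
[2] 0.85(1.7) - 1.6(6.1) = -8.32
[3] 1.0(1.7) - 1.4(6.1) + 0.2(6.4) = 1.70 - 8.54 + 1.28 = -5.56
[4] 1.2(1.7) + 0.5(6.4) + 0.5(7.1) = 2.04 + 3.20 + 3.55 = 8.79
Combination 2 gives the minimum: -8.32 kPa.

-8.32 kPa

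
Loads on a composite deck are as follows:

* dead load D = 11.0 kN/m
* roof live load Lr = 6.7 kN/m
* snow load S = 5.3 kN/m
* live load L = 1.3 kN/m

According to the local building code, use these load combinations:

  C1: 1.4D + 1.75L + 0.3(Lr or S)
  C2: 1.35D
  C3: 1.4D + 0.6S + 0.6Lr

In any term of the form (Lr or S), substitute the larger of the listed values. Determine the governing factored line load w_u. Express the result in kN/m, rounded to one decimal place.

22.6 kN/m

(Lr or S) → Lr = 6.7 kN/m.
C1: 1.4(11.0) + 1.75(1.3) + 0.3(6.7) = 19.7
C2: 1.35(11.0) = 14.9
C3: 1.4(11.0) + 0.6(5.3) + 0.6(6.7) = 22.6
Maximum is from combination 3.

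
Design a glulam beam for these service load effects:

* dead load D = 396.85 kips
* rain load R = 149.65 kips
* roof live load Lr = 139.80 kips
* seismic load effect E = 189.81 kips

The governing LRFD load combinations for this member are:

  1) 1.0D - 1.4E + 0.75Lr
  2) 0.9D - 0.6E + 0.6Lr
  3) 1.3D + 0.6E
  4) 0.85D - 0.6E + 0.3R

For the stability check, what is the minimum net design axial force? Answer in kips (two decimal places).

235.97 kips

1) 1.0(396.85) - 1.4(189.81) + 0.75(139.80) = 235.97
2) 0.9(396.85) - 0.6(189.81) + 0.6(139.80) = 327.16
3) 1.3(396.85) + 0.6(189.81) = 629.79
4) 0.85(396.85) - 0.6(189.81) + 0.3(149.65) = 268.33
Combination 1 gives the minimum: 235.97 kips.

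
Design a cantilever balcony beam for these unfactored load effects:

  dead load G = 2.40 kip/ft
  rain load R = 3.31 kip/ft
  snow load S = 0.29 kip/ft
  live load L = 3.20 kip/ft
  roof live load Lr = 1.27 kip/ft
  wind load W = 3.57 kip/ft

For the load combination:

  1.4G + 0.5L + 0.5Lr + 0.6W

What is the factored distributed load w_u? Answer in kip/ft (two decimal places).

1.4(2.40) + 0.5(3.20) + 0.5(1.27) + 0.6(3.57) = 3.36 + 1.60 + 0.64 + 2.14 = 7.74
w_u = 7.74 kip/ft.

7.74 kip/ft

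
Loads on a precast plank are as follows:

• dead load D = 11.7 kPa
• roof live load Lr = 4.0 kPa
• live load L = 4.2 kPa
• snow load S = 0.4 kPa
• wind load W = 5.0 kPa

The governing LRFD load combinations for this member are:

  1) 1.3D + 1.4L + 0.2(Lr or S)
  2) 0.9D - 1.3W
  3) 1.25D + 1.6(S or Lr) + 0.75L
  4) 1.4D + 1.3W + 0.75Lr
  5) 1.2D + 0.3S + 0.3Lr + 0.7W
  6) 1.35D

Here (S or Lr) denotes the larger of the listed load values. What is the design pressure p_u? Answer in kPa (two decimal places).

25.88 kPa

(Lr or S) → Lr = 4.0 kPa; (S or Lr) → Lr = 4.0 kPa.
1) 1.3(11.7) + 1.4(4.2) + 0.2(4.0) = 15.21 + 5.88 + 0.80 = 21.89
2) 0.9(11.7) - 1.3(5.0) = 10.53 - 6.50 = 4.03
3) 1.25(11.7) + 1.6(4.0) + 0.75(4.2) = 14.63 + 6.40 + 3.15 = 24.18
4) 1.4(11.7) + 1.3(5.0) + 0.75(4.0) = 16.38 + 6.50 + 3.00 = 25.88
5) 1.2(11.7) + 0.3(0.4) + 0.3(4.0) + 0.7(5.0) = 14.04 + 0.12 + 1.20 + 3.50 = 18.86
6) 1.35(11.7) = 15.80
Maximum is from combination 4.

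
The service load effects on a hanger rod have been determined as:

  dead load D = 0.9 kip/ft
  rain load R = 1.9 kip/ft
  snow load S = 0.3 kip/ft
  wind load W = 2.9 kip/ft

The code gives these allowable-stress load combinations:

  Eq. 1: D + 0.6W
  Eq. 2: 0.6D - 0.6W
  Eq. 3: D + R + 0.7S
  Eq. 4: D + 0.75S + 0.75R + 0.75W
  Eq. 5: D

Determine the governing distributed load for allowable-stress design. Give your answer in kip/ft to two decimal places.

Eq. 1: 1.0(0.9) + 0.6(2.9) = 2.64
Eq. 2: 0.6(0.9) - 0.6(2.9) = -1.20
Eq. 3: 1.0(0.9) + 1.0(1.9) + 0.7(0.3) = 3.01
Eq. 4: 1.0(0.9) + 0.75(0.3) + 0.75(1.9) + 0.75(2.9) = 4.73
Eq. 5: 1.0(0.9) = 0.90
Maximum is from combination 4.

4.73 kip/ft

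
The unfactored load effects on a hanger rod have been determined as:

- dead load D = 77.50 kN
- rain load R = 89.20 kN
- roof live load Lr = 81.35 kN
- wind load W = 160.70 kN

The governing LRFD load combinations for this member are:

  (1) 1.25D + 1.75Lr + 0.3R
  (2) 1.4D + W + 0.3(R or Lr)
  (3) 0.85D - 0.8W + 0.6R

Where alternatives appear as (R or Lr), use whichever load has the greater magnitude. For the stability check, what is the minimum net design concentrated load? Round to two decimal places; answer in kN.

-9.17 kN

(R or Lr) → R = 89.20 kN.
(1) 1.25(77.50) + 1.75(81.35) + 0.3(89.20) = 266.00
(2) 1.4(77.50) + 1.0(160.70) + 0.3(89.20) = 295.96
(3) 0.85(77.50) - 0.8(160.70) + 0.6(89.20) = -9.17
Combination 3 gives the minimum: -9.17 kN.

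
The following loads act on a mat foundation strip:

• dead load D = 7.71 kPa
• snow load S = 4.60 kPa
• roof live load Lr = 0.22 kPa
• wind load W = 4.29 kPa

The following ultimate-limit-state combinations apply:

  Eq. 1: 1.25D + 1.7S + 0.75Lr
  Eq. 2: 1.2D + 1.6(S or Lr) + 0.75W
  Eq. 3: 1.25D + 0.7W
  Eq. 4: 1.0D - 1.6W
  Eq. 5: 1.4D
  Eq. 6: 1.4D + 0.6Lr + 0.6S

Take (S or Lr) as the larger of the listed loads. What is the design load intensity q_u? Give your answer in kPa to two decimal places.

19.83 kPa

(S or Lr) → S = 4.60 kPa.
Eq. 1: 1.25(7.71) + 1.7(4.60) + 0.75(0.22) = 17.62
Eq. 2: 1.2(7.71) + 1.6(4.60) + 0.75(4.29) = 19.83
Eq. 3: 1.25(7.71) + 0.7(4.29) = 12.64
Eq. 4: 1.0(7.71) - 1.6(4.29) = 0.85
Eq. 5: 1.4(7.71) = 10.79
Eq. 6: 1.4(7.71) + 0.6(0.22) + 0.6(4.60) = 13.69
Combination 2 governs: q_u = 19.83 kPa.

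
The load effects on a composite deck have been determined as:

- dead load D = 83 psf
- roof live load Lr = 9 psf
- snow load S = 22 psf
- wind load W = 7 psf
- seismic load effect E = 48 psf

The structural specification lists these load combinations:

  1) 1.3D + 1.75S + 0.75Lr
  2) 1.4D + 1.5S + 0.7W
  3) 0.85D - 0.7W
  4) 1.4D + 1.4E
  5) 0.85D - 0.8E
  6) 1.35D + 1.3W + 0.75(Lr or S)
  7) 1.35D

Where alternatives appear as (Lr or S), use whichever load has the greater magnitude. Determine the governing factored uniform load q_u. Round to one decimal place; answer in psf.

(Lr or S) → S = 22 psf.
1) 1.3(83) + 1.75(22) + 0.75(9) = 107.9 + 38.5 + 6.8 = 153.2
2) 1.4(83) + 1.5(22) + 0.7(7) = 116.2 + 33.0 + 4.9 = 154.1
3) 0.85(83) - 0.7(7) = 70.6 - 4.9 = 65.7
4) 1.4(83) + 1.4(48) = 116.2 + 67.2 = 183.4
5) 0.85(83) - 0.8(48) = 70.6 - 38.4 = 32.2
6) 1.35(83) + 1.3(7) + 0.75(22) = 112.1 + 9.1 + 16.5 = 137.7
7) 1.35(83) = 112.1
The controlling combination is 4, giving 183.4 psf.

183.4 psf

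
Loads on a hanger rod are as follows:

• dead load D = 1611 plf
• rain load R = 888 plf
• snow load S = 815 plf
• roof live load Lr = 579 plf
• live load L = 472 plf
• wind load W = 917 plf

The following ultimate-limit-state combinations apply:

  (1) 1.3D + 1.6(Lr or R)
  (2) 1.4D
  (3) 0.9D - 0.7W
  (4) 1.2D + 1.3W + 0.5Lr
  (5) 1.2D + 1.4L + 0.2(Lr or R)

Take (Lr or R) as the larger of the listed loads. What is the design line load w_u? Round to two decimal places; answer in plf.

(Lr or R) → R = 888 plf.
(1) 1.3(1611) + 1.6(888) = 3515.10
(2) 1.4(1611) = 2255.40
(3) 0.9(1611) - 0.7(917) = 808.00
(4) 1.2(1611) + 1.3(917) + 0.5(579) = 3414.80
(5) 1.2(1611) + 1.4(472) + 0.2(888) = 2771.60
Combination 1 governs: w_u = 3515.10 plf.

3515.10 plf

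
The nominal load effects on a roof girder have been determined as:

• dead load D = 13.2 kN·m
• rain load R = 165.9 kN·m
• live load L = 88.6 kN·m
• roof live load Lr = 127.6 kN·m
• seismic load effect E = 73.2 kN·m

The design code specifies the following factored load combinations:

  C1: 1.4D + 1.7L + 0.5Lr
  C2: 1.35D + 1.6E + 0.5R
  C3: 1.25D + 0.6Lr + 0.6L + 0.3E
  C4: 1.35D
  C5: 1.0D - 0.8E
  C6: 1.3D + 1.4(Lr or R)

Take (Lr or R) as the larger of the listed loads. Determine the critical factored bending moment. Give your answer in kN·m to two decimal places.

249.42 kN·m

(Lr or R) → R = 165.9 kN·m.
C1: 1.4(13.2) + 1.7(88.6) + 0.5(127.6) = 18.48 + 150.62 + 63.80 = 232.90
C2: 1.35(13.2) + 1.6(73.2) + 0.5(165.9) = 17.82 + 117.12 + 82.95 = 217.89
C3: 1.25(13.2) + 0.6(127.6) + 0.6(88.6) + 0.3(73.2) = 16.50 + 76.56 + 53.16 + 21.96 = 168.18
C4: 1.35(13.2) = 17.82
C5: 1.0(13.2) - 0.8(73.2) = 13.20 - 58.56 = -45.36
C6: 1.3(13.2) + 1.4(165.9) = 17.16 + 232.26 = 249.42
Combination 6 governs: M_u = 249.42 kN·m.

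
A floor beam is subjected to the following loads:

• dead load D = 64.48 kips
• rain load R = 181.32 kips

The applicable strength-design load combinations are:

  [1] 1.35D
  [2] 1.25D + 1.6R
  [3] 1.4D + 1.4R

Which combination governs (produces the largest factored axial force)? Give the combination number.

[1] 1.35(64.48) = 87.05
[2] 1.25(64.48) + 1.6(181.32) = 80.60 + 290.11 = 370.71
[3] 1.4(64.48) + 1.4(181.32) = 90.27 + 253.85 = 344.12
The largest value is 370.71 kips from combination 2.

Combination 2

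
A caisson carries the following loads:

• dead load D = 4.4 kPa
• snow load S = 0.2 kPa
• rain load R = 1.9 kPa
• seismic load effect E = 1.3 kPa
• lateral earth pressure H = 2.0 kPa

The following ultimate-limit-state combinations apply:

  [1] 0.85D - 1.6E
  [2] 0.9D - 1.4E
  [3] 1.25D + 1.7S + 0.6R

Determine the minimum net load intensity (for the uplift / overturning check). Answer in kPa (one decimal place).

1.7 kPa

[1] 0.85(4.4) - 1.6(1.3) = 1.7
[2] 0.9(4.4) - 1.4(1.3) = 2.1
[3] 1.25(4.4) + 1.7(0.2) + 0.6(1.9) = 7.0
Combination 1 gives the minimum: 1.7 kPa.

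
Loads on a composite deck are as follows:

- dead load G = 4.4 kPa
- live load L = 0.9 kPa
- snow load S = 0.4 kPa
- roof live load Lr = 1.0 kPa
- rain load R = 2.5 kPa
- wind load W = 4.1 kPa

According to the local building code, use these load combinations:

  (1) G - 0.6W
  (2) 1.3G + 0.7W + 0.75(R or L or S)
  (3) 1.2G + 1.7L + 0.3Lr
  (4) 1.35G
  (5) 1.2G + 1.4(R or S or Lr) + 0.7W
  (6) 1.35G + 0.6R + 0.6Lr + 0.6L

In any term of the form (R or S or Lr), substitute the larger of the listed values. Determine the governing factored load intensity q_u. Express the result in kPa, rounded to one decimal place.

(R or L or S) → R = 2.5 kPa; (R or S or Lr) → R = 2.5 kPa.
(1) 1.0(4.4) - 0.6(4.1) = 1.9
(2) 1.3(4.4) + 0.7(4.1) + 0.75(2.5) = 10.5
(3) 1.2(4.4) + 1.7(0.9) + 0.3(1.0) = 7.1
(4) 1.35(4.4) = 5.9
(5) 1.2(4.4) + 1.4(2.5) + 0.7(4.1) = 11.7
(6) 1.35(4.4) + 0.6(2.5) + 0.6(1.0) + 0.6(0.9) = 8.6
Combination 5 governs: q_u = 11.7 kPa.

11.7 kPa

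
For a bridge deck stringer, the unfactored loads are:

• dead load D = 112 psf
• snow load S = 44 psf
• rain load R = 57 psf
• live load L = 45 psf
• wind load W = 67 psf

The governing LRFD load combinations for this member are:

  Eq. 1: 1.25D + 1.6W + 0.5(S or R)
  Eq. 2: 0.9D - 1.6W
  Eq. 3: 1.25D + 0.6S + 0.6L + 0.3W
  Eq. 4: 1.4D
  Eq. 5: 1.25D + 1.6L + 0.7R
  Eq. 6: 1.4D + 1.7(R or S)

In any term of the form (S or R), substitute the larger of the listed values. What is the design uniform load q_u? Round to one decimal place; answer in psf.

275.7 psf

(S or R) → R = 57 psf; (R or S) → R = 57 psf.
Eq. 1: 1.25(112) + 1.6(67) + 0.5(57) = 140.0 + 107.2 + 28.5 = 275.7
Eq. 2: 0.9(112) - 1.6(67) = 100.8 - 107.2 = -6.4
Eq. 3: 1.25(112) + 0.6(44) + 0.6(45) + 0.3(67) = 140.0 + 26.4 + 27.0 + 20.1 = 213.5
Eq. 4: 1.4(112) = 156.8
Eq. 5: 1.25(112) + 1.6(45) + 0.7(57) = 140.0 + 72.0 + 39.9 = 251.9
Eq. 6: 1.4(112) + 1.7(57) = 156.8 + 96.9 = 253.7
Combination 1 governs: q_u = 275.7 psf.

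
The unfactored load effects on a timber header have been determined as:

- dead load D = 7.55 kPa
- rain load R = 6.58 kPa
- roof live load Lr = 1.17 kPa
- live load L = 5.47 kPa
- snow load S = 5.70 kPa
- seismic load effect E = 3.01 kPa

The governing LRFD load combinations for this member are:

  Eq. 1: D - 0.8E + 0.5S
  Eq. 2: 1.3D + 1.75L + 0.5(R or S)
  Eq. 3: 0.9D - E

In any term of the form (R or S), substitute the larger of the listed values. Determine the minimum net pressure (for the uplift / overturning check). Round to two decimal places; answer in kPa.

3.79 kPa

(R or S) → R = 6.58 kPa.
Eq. 1: 1.0(7.55) - 0.8(3.01) + 0.5(5.70) = 7.55 - 2.41 + 2.85 = 7.99
Eq. 2: 1.3(7.55) + 1.75(5.47) + 0.5(6.58) = 9.82 + 9.57 + 3.29 = 22.68
Eq. 3: 0.9(7.55) - 1.0(3.01) = 6.80 - 3.01 = 3.79
Combination 3 gives the minimum: 3.79 kPa.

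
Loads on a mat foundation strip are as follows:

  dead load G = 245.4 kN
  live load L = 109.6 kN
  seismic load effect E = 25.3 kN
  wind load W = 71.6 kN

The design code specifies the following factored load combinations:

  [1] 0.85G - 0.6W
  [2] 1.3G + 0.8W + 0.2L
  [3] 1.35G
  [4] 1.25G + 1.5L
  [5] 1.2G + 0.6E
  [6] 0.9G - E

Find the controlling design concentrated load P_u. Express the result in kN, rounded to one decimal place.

[1] 0.85(245.4) - 0.6(71.6) = 208.6 - 43.0 = 165.6
[2] 1.3(245.4) + 0.8(71.6) + 0.2(109.6) = 319.0 + 57.3 + 21.9 = 398.2
[3] 1.35(245.4) = 331.3
[4] 1.25(245.4) + 1.5(109.6) = 306.8 + 164.4 = 471.2
[5] 1.2(245.4) + 0.6(25.3) = 294.5 + 15.2 = 309.7
[6] 0.9(245.4) - 1.0(25.3) = 220.9 - 25.3 = 195.6
Maximum is from combination 4.

471.2 kN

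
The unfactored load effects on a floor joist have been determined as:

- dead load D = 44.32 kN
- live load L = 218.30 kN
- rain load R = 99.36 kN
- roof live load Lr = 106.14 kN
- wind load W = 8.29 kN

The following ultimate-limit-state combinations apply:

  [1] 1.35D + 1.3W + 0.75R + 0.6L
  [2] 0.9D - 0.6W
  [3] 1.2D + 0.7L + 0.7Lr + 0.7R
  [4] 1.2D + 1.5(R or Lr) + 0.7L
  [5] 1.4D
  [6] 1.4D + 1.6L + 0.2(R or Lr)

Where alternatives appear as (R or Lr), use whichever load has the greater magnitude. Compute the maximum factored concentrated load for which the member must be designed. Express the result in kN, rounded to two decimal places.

432.56 kN

(R or Lr) → Lr = 106.14 kN.
[1] 1.35(44.32) + 1.3(8.29) + 0.75(99.36) + 0.6(218.30) = 276.11
[2] 0.9(44.32) - 0.6(8.29) = 34.91
[3] 1.2(44.32) + 0.7(218.30) + 0.7(106.14) + 0.7(99.36) = 349.84
[4] 1.2(44.32) + 1.5(106.14) + 0.7(218.30) = 365.20
[5] 1.4(44.32) = 62.05
[6] 1.4(44.32) + 1.6(218.30) + 0.2(106.14) = 432.56
Maximum is from combination 6.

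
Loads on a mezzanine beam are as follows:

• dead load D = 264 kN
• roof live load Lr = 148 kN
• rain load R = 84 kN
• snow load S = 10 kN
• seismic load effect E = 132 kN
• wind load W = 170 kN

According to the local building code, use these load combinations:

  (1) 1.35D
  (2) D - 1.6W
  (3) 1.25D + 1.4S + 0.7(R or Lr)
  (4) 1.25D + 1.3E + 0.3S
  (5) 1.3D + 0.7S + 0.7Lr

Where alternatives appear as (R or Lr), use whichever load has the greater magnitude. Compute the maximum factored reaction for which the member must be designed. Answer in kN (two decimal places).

(R or Lr) → Lr = 148 kN.
(1) 1.35(264) = 356.40
(2) 1.0(264) - 1.6(170) = -8.00
(3) 1.25(264) + 1.4(10) + 0.7(148) = 447.60
(4) 1.25(264) + 1.3(132) + 0.3(10) = 504.60
(5) 1.3(264) + 0.7(10) + 0.7(148) = 453.80
Maximum is from combination 4.

504.60 kN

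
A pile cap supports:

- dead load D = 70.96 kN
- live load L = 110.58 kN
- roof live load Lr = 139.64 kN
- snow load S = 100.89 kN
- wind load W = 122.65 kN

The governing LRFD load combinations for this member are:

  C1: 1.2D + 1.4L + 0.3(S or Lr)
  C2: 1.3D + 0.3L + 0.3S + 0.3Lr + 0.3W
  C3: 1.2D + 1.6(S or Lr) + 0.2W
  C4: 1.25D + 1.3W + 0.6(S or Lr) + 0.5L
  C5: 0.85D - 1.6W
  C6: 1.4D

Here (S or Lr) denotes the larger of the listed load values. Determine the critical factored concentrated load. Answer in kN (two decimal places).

(S or Lr) → Lr = 139.64 kN.
C1: 1.2(70.96) + 1.4(110.58) + 0.3(139.64) = 281.86
C2: 1.3(70.96) + 0.3(110.58) + 0.3(100.89) + 0.3(139.64) + 0.3(122.65) = 92.25 + 33.17 + 30.27 + 41.89 + 36.80 = 234.38
C3: 1.2(70.96) + 1.6(139.64) + 0.2(122.65) = 333.11
C4: 1.25(70.96) + 1.3(122.65) + 0.6(139.64) + 0.5(110.58) = 88.70 + 159.45 + 83.78 + 55.29 = 387.22
C5: 0.85(70.96) - 1.6(122.65) = 60.32 - 196.24 = -135.92
C6: 1.4(70.96) = 99.34
The controlling combination is 4, giving 387.22 kN.

387.22 kN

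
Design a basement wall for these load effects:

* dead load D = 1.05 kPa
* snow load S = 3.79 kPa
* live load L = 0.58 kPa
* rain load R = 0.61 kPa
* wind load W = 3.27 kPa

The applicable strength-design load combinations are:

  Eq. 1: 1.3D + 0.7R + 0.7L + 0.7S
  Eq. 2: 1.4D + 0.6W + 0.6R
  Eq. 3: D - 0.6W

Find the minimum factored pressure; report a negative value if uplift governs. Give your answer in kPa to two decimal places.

-0.91 kPa

Eq. 1: 1.3(1.05) + 0.7(0.61) + 0.7(0.58) + 0.7(3.79) = 4.85
Eq. 2: 1.4(1.05) + 0.6(3.27) + 0.6(0.61) = 1.47 + 1.96 + 0.37 = 3.80
Eq. 3: 1.0(1.05) - 0.6(3.27) = 1.05 - 1.96 = -0.91
Combination 3 gives the minimum: -0.91 kPa.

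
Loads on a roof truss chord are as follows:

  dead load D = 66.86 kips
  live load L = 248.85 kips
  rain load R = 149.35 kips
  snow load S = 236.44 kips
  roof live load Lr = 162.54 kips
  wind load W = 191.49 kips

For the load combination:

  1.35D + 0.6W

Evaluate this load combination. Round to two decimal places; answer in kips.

205.16 kips

1.35(66.86) + 0.6(191.49) = 205.16
P_u = 205.16 kips.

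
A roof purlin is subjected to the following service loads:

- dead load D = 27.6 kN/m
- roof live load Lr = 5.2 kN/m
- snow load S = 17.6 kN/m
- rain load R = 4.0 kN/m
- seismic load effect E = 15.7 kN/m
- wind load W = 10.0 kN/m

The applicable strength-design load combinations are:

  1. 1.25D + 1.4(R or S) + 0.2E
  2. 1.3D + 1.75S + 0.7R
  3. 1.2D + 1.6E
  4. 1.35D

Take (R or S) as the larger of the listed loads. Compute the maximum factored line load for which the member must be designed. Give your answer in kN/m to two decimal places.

69.48 kN/m

(R or S) → S = 17.6 kN/m.
1. 1.25(27.6) + 1.4(17.6) + 0.2(15.7) = 34.50 + 24.64 + 3.14 = 62.28
2. 1.3(27.6) + 1.75(17.6) + 0.7(4.0) = 35.88 + 30.80 + 2.80 = 69.48
3. 1.2(27.6) + 1.6(15.7) = 33.12 + 25.12 = 58.24
4. 1.35(27.6) = 37.26
Maximum is from combination 2.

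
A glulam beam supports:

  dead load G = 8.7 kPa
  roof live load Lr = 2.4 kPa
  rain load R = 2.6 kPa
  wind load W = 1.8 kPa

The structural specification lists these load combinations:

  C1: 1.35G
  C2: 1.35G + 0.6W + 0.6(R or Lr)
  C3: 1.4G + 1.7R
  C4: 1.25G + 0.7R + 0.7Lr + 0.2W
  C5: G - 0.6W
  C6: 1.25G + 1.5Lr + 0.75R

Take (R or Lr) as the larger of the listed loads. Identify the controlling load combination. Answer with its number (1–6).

(R or Lr) → R = 2.6 kPa.
C1: 1.35(8.7) = 11.75
C2: 1.35(8.7) + 0.6(1.8) + 0.6(2.6) = 11.75 + 1.08 + 1.56 = 14.39
C3: 1.4(8.7) + 1.7(2.6) = 12.18 + 4.42 = 16.60
C4: 1.25(8.7) + 0.7(2.6) + 0.7(2.4) + 0.2(1.8) = 10.88 + 1.82 + 1.68 + 0.36 = 14.74
C5: 1.0(8.7) - 0.6(1.8) = 8.70 - 1.08 = 7.62
C6: 1.25(8.7) + 1.5(2.4) + 0.75(2.6) = 10.88 + 3.60 + 1.95 = 16.43
The largest value is 16.60 kPa from combination 3.

Combination 3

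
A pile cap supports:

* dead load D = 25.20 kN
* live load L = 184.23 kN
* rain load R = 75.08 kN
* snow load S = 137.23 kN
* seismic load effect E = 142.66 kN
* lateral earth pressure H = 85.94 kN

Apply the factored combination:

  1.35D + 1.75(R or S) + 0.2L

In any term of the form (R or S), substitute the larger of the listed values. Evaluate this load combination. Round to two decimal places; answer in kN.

(R or S) → S = 137.23 kN.
1.35(25.20) + 1.75(137.23) + 0.2(184.23) = 311.02
P_u = 311.02 kN.

311.02 kN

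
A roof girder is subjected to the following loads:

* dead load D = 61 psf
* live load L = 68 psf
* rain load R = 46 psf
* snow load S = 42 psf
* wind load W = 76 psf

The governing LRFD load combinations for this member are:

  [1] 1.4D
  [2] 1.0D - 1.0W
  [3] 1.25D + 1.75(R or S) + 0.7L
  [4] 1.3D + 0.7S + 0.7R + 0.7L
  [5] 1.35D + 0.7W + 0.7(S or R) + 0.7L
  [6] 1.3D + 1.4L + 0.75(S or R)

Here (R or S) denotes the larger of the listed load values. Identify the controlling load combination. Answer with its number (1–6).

Combination 5

(R or S) → R = 46 psf; (S or R) → R = 46 psf.
[1] 1.4(61) = 85.4
[2] 1.0(61) - 1.0(76) = 61.0 - 76.0 = -15.0
[3] 1.25(61) + 1.75(46) + 0.7(68) = 76.3 + 80.5 + 47.6 = 204.4
[4] 1.3(61) + 0.7(42) + 0.7(46) + 0.7(68) = 79.3 + 29.4 + 32.2 + 47.6 = 188.5
[5] 1.35(61) + 0.7(76) + 0.7(46) + 0.7(68) = 82.4 + 53.2 + 32.2 + 47.6 = 215.4
[6] 1.3(61) + 1.4(68) + 0.75(46) = 79.3 + 95.2 + 34.5 = 209.0
The largest value is 215.4 psf from combination 5.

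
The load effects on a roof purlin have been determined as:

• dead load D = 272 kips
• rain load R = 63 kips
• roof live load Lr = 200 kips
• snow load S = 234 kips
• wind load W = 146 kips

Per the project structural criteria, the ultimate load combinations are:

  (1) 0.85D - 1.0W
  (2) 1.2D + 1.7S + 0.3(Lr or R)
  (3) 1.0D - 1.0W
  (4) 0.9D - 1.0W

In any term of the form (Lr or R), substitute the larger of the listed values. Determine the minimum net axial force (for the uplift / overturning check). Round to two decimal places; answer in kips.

(Lr or R) → Lr = 200 kips.
(1) 0.85(272) - 1.0(146) = 231.20 - 146.00 = 85.20
(2) 1.2(272) + 1.7(234) + 0.3(200) = 326.40 + 397.80 + 60.00 = 784.20
(3) 1.0(272) - 1.0(146) = 272.00 - 146.00 = 126.00
(4) 0.9(272) - 1.0(146) = 244.80 - 146.00 = 98.80
Combination 1 gives the minimum: 85.20 kips.

85.20 kips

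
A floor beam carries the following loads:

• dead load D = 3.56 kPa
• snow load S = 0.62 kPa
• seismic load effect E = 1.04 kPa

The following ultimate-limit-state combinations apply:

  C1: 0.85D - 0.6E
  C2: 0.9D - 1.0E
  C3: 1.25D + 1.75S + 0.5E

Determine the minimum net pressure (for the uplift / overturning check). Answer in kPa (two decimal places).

C1: 0.85(3.56) - 0.6(1.04) = 2.40
C2: 0.9(3.56) - 1.0(1.04) = 2.16
C3: 1.25(3.56) + 1.75(0.62) + 0.5(1.04) = 6.06
Combination 2 gives the minimum: 2.16 kPa.

2.16 kPa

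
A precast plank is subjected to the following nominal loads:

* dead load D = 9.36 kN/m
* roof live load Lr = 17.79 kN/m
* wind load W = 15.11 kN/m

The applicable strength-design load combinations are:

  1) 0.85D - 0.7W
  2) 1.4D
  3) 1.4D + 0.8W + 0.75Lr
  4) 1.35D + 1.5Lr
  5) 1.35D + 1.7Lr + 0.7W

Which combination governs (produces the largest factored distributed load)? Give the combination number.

1) 0.85(9.36) - 0.7(15.11) = 7.96 - 10.58 = -2.62
2) 1.4(9.36) = 13.10
3) 1.4(9.36) + 0.8(15.11) + 0.75(17.79) = 13.10 + 12.09 + 13.34 = 38.53
4) 1.35(9.36) + 1.5(17.79) = 39.32
5) 1.35(9.36) + 1.7(17.79) + 0.7(15.11) = 12.64 + 30.24 + 10.58 = 53.46
The largest value is 53.46 kN/m from combination 5.

Combination 5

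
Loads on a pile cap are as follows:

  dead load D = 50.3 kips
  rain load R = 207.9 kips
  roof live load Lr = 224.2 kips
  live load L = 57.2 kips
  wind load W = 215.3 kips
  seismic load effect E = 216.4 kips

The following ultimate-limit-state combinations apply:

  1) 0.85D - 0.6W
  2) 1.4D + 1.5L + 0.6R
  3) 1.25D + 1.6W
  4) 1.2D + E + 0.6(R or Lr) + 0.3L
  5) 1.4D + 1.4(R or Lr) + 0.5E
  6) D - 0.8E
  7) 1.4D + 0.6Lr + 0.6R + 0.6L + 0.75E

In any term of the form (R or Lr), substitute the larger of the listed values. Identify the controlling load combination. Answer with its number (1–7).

Combination 7

(R or Lr) → Lr = 224.2 kips.
1) 0.85(50.3) - 0.6(215.3) = -86.43
2) 1.4(50.3) + 1.5(57.2) + 0.6(207.9) = 280.96
3) 1.25(50.3) + 1.6(215.3) = 407.36
4) 1.2(50.3) + 1.0(216.4) + 0.6(224.2) + 0.3(57.2) = 428.44
5) 1.4(50.3) + 1.4(224.2) + 0.5(216.4) = 492.50
6) 1.0(50.3) - 0.8(216.4) = -122.82
7) 1.4(50.3) + 0.6(224.2) + 0.6(207.9) + 0.6(57.2) + 0.75(216.4) = 526.30
The largest value is 526.30 kips from combination 7.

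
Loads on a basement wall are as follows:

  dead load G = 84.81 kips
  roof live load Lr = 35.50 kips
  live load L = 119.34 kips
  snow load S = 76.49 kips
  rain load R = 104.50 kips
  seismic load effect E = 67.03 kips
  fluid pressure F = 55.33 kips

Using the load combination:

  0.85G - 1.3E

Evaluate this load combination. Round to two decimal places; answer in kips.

0.85(84.81) - 1.3(67.03) = 72.09 - 87.14 = -15.05
P_u = -15.05 kips.

-15.05 kips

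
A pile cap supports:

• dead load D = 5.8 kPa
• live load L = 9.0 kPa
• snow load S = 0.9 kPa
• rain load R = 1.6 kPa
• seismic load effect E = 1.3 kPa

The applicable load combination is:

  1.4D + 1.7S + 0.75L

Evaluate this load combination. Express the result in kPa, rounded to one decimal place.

16.4 kPa

1.4(5.8) + 1.7(0.9) + 0.75(9.0) = 16.4
p_u = 16.4 kPa.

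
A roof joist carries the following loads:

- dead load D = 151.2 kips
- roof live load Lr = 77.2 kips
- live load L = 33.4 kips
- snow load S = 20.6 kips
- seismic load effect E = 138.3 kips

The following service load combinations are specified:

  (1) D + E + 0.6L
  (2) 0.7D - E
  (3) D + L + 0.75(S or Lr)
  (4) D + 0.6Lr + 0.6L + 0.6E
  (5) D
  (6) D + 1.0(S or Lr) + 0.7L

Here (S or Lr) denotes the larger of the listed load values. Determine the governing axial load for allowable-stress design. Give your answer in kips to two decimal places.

309.54 kips

(S or Lr) → Lr = 77.2 kips.
(1) 1.0(151.2) + 1.0(138.3) + 0.6(33.4) = 151.20 + 138.30 + 20.04 = 309.54
(2) 0.7(151.2) - 1.0(138.3) = 105.84 - 138.30 = -32.46
(3) 1.0(151.2) + 1.0(33.4) + 0.75(77.2) = 151.20 + 33.40 + 57.90 = 242.50
(4) 1.0(151.2) + 0.6(77.2) + 0.6(33.4) + 0.6(138.3) = 151.20 + 46.32 + 20.04 + 82.98 = 300.54
(5) 1.0(151.2) = 151.20
(6) 1.0(151.2) + 1.0(77.2) + 0.7(33.4) = 151.20 + 77.20 + 23.38 = 251.78
Combination 1 governs: P = 309.54 kips.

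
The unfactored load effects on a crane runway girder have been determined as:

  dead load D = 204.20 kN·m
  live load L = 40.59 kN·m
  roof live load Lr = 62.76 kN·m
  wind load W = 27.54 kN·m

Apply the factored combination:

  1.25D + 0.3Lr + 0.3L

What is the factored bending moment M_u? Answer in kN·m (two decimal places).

286.26 kN·m

1.25(204.20) + 0.3(62.76) + 0.3(40.59) = 255.25 + 18.83 + 12.18 = 286.26
M_u = 286.26 kN·m.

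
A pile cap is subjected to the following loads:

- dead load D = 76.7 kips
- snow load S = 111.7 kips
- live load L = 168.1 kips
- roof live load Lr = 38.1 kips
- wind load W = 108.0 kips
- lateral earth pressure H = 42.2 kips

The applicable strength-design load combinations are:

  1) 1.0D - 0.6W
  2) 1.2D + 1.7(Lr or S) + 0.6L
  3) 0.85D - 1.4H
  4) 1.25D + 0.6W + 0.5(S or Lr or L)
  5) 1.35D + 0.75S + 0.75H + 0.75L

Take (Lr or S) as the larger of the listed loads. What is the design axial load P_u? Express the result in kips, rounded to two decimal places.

382.79 kips

(Lr or S) → S = 111.7 kips; (S or Lr or L) → L = 168.1 kips.
1) 1.0(76.7) - 0.6(108.0) = 76.70 - 64.80 = 11.90
2) 1.2(76.7) + 1.7(111.7) + 0.6(168.1) = 92.04 + 189.89 + 100.86 = 382.79
3) 0.85(76.7) - 1.4(42.2) = 65.20 - 59.08 = 6.12
4) 1.25(76.7) + 0.6(108.0) + 0.5(168.1) = 95.88 + 64.80 + 84.05 = 244.73
5) 1.35(76.7) + 0.75(111.7) + 0.75(42.2) + 0.75(168.1) = 345.05
Combination 2 governs: P_u = 382.79 kips.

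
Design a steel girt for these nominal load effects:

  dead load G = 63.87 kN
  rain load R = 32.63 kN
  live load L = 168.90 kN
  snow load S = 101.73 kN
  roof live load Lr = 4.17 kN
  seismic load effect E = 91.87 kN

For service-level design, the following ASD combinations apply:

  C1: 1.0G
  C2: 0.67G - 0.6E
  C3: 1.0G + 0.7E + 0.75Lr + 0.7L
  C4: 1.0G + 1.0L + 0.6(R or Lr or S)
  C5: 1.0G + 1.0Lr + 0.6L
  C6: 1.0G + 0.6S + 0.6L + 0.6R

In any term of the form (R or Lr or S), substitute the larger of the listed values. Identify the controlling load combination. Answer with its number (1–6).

(R or Lr or S) → S = 101.73 kN.
C1: 1.0(63.87) = 63.87
C2: 0.67(63.87) - 0.6(91.87) = 42.79 - 55.12 = -12.33
C3: 1.0(63.87) + 0.7(91.87) + 0.75(4.17) + 0.7(168.90) = 63.87 + 64.31 + 3.13 + 118.23 = 249.54
C4: 1.0(63.87) + 1.0(168.90) + 0.6(101.73) = 63.87 + 168.90 + 61.04 = 293.81
C5: 1.0(63.87) + 1.0(4.17) + 0.6(168.90) = 63.87 + 4.17 + 101.34 = 169.38
C6: 1.0(63.87) + 0.6(101.73) + 0.6(168.90) + 0.6(32.63) = 63.87 + 61.04 + 101.34 + 19.58 = 245.83
The largest value is 293.81 kN from combination 4.

Combination 4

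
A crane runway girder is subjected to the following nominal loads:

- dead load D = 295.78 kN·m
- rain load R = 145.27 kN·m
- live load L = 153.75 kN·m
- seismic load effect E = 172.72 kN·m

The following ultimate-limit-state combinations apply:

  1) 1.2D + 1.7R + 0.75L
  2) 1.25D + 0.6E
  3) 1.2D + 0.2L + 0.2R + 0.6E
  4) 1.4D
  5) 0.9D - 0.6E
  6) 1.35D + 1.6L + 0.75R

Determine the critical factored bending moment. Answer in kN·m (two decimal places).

1) 1.2(295.78) + 1.7(145.27) + 0.75(153.75) = 354.94 + 246.96 + 115.31 = 717.21
2) 1.25(295.78) + 0.6(172.72) = 369.73 + 103.63 = 473.36
3) 1.2(295.78) + 0.2(153.75) + 0.2(145.27) + 0.6(172.72) = 354.94 + 30.75 + 29.05 + 103.63 = 518.37
4) 1.4(295.78) = 414.09
5) 0.9(295.78) - 0.6(172.72) = 266.20 - 103.63 = 162.57
6) 1.35(295.78) + 1.6(153.75) + 0.75(145.27) = 754.26
Combination 6 governs: M_u = 754.26 kN·m.

754.26 kN·m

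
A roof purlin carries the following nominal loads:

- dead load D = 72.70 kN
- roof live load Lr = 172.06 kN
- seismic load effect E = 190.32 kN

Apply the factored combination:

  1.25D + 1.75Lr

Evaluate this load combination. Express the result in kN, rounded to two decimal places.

1.25(72.70) + 1.75(172.06) = 391.98
V_u = 391.98 kN.

391.98 kN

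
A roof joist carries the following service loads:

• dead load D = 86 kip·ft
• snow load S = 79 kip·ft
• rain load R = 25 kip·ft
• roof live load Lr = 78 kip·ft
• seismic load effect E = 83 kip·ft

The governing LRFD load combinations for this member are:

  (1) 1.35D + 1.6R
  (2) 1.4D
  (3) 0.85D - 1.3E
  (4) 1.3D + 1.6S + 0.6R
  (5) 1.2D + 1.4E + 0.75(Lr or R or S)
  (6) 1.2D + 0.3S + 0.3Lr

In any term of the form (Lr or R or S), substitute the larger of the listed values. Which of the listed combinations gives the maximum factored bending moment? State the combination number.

(Lr or R or S) → S = 79 kip·ft.
(1) 1.35(86) + 1.6(25) = 156.10
(2) 1.4(86) = 120.40
(3) 0.85(86) - 1.3(83) = -34.80
(4) 1.3(86) + 1.6(79) + 0.6(25) = 253.20
(5) 1.2(86) + 1.4(83) + 0.75(79) = 278.65
(6) 1.2(86) + 0.3(79) + 0.3(78) = 150.30
The largest value is 278.65 kip·ft from combination 5.

Combination 5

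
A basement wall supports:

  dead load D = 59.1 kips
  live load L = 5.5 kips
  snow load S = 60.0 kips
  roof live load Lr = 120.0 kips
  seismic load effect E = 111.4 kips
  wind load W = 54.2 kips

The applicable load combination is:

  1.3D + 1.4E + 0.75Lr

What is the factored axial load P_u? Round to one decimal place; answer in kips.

1.3(59.1) + 1.4(111.4) + 0.75(120.0) = 322.8
P_u = 322.8 kips.

322.8 kips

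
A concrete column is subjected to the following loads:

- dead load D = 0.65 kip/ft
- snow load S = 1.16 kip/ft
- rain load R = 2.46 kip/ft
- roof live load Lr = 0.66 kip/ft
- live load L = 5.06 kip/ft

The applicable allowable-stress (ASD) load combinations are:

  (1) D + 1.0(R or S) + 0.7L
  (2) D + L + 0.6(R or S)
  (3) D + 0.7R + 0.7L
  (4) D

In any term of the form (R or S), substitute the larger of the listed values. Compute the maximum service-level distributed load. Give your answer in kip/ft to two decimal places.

(R or S) → R = 2.46 kip/ft.
(1) 1.0(0.65) + 1.0(2.46) + 0.7(5.06) = 0.65 + 2.46 + 3.54 = 6.65
(2) 1.0(0.65) + 1.0(5.06) + 0.6(2.46) = 0.65 + 5.06 + 1.48 = 7.19
(3) 1.0(0.65) + 0.7(2.46) + 0.7(5.06) = 0.65 + 1.72 + 3.54 = 5.91
(4) 1.0(0.65) = 0.65
Combination 2 governs: w = 7.19 kip/ft.

7.19 kip/ft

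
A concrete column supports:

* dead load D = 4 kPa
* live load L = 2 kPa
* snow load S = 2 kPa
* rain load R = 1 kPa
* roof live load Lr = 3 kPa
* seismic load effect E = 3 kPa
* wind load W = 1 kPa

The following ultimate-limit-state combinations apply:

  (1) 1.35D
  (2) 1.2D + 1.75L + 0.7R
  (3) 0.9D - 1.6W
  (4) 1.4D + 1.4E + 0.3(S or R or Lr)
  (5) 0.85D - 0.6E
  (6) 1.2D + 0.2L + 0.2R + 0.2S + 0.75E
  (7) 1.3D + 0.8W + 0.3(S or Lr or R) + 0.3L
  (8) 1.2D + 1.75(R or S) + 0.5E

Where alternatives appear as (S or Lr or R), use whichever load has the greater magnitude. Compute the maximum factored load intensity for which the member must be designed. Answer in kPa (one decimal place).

10.7 kPa

(S or R or Lr) → Lr = 3 kPa; (S or Lr or R) → Lr = 3 kPa; (R or S) → S = 2 kPa.
(1) 1.35(4) = 5.4
(2) 1.2(4) + 1.75(2) + 0.7(1) = 4.8 + 3.5 + 0.7 = 9.0
(3) 0.9(4) - 1.6(1) = 3.6 - 1.6 = 2.0
(4) 1.4(4) + 1.4(3) + 0.3(3) = 5.6 + 4.2 + 0.9 = 10.7
(5) 0.85(4) - 0.6(3) = 3.4 - 1.8 = 1.6
(6) 1.2(4) + 0.2(2) + 0.2(1) + 0.2(2) + 0.75(3) = 4.8 + 0.4 + 0.2 + 0.4 + 2.3 = 8.1
(7) 1.3(4) + 0.8(1) + 0.3(3) + 0.3(2) = 5.2 + 0.8 + 0.9 + 0.6 = 7.5
(8) 1.2(4) + 1.75(2) + 0.5(3) = 4.8 + 3.5 + 1.5 = 9.8
Maximum is from combination 4.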